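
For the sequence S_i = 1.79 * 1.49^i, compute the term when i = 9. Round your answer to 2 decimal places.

S_9 = 1.79 * 1.49^9 ≈ 1.79 * 36.1973 ≈ 64.79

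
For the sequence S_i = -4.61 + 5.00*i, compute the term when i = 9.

S_9 = -4.61 + 5.0*9 = -4.61 + 45.0 = 40.39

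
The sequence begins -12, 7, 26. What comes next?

Differences: 7 - -12 = 19
This is an arithmetic sequence with common difference d = 19.
Next term = 26 + 19 = 45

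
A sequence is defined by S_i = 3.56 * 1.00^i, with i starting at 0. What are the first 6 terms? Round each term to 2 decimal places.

This is a geometric sequence.
i=0: S_0 = 3.56 * 1.0^0 = 3.56
i=1: S_1 = 3.56 * 1.0^1 = 3.56
i=2: S_2 = 3.56 * 1.0^2 = 3.56
i=3: S_3 = 3.56 * 1.0^3 = 3.56
i=4: S_4 = 3.56 * 1.0^4 = 3.56
i=5: S_5 = 3.56 * 1.0^5 = 3.56
The first 6 terms are: [3.56, 3.56, 3.56, 3.56, 3.56, 3.56]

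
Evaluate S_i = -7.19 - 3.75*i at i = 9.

S_9 = -7.19 + -3.75*9 = -7.19 + -33.75 = -40.94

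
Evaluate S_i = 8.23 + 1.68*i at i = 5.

S_5 = 8.23 + 1.68*5 = 8.23 + 8.4 = 16.63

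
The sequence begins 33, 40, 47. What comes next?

Differences: 40 - 33 = 7
This is an arithmetic sequence with common difference d = 7.
Next term = 47 + 7 = 54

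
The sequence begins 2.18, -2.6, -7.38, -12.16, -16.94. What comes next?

Differences: -2.6 - 2.18 = -4.78
This is an arithmetic sequence with common difference d = -4.78.
Next term = -16.94 + -4.78 = -21.72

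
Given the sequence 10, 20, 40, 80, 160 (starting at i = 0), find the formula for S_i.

Check ratios: 20 / 10 = 2.0
Common ratio r = 2.
First term a = 10.
Formula: S_i = 10 * 2^i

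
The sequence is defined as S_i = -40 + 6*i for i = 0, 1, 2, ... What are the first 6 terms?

This is an arithmetic sequence.
i=0: S_0 = -40 + 6*0 = -40
i=1: S_1 = -40 + 6*1 = -34
i=2: S_2 = -40 + 6*2 = -28
i=3: S_3 = -40 + 6*3 = -22
i=4: S_4 = -40 + 6*4 = -16
i=5: S_5 = -40 + 6*5 = -10
The first 6 terms are: [-40, -34, -28, -22, -16, -10]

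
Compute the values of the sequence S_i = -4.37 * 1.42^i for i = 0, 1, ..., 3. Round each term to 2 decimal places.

This is a geometric sequence.
i=0: S_0 = -4.37 * 1.42^0 = -4.37
i=1: S_1 = -4.37 * 1.42^1 ≈ -6.21
i=2: S_2 = -4.37 * 1.42^2 ≈ -8.81
i=3: S_3 = -4.37 * 1.42^3 ≈ -12.51
The first 4 terms are: [-4.37, -6.21, -8.81, -12.51]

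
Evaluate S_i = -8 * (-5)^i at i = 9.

S_9 = -8 * (-5)^9 = -8 * -1953125 = 15625000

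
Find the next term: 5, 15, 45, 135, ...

Ratios: 15 / 5 = 3.0
This is a geometric sequence with common ratio r = 3.
Next term = 135 * 3 = 405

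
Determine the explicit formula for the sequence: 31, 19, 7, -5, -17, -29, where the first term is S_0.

Check differences: 19 - 31 = -12
7 - 19 = -12
Common difference d = -12.
First term a = 31.
Formula: S_i = 31 - 12*i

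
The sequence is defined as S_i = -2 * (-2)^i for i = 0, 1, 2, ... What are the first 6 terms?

This is a geometric sequence.
i=0: S_0 = -2 * (-2)^0 = -2
i=1: S_1 = -2 * (-2)^1 = 4
i=2: S_2 = -2 * (-2)^2 = -8
i=3: S_3 = -2 * (-2)^3 = 16
i=4: S_4 = -2 * (-2)^4 = -32
i=5: S_5 = -2 * (-2)^5 = 64
The first 6 terms are: [-2, 4, -8, 16, -32, 64]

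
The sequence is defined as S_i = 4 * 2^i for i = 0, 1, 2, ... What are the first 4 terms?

This is a geometric sequence.
i=0: S_0 = 4 * 2^0 = 4
i=1: S_1 = 4 * 2^1 = 8
i=2: S_2 = 4 * 2^2 = 16
i=3: S_3 = 4 * 2^3 = 32
The first 4 terms are: [4, 8, 16, 32]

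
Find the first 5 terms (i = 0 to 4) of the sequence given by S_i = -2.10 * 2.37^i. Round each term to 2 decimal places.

This is a geometric sequence.
i=0: S_0 = -2.1 * 2.37^0 = -2.1
i=1: S_1 = -2.1 * 2.37^1 ≈ -4.98
i=2: S_2 = -2.1 * 2.37^2 ≈ -11.8
i=3: S_3 = -2.1 * 2.37^3 ≈ -27.96
i=4: S_4 = -2.1 * 2.37^4 ≈ -66.25
The first 5 terms are: [-2.1, -4.98, -11.8, -27.96, -66.25]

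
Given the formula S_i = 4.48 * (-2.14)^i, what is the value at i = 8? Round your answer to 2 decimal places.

S_8 = 4.48 * (-2.14)^8 ≈ 4.48 * 439.8557 ≈ 1970.55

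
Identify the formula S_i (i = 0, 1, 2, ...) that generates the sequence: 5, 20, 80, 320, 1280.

Check ratios: 20 / 5 = 4.0
Common ratio r = 4.
First term a = 5.
Formula: S_i = 5 * 4^i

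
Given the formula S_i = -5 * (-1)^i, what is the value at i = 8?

S_8 = -5 * (-1)^8 = -5 * 1 = -5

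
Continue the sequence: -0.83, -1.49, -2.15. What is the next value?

Differences: -1.49 - -0.83 = -0.66
This is an arithmetic sequence with common difference d = -0.66.
Next term = -2.15 + -0.66 = -2.81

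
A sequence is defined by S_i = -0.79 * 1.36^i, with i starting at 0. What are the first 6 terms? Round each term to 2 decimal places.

This is a geometric sequence.
i=0: S_0 = -0.79 * 1.36^0 = -0.79
i=1: S_1 = -0.79 * 1.36^1 ≈ -1.07
i=2: S_2 = -0.79 * 1.36^2 ≈ -1.46
i=3: S_3 = -0.79 * 1.36^3 ≈ -1.99
i=4: S_4 = -0.79 * 1.36^4 ≈ -2.7
i=5: S_5 = -0.79 * 1.36^5 ≈ -3.68
The first 6 terms are: [-0.79, -1.07, -1.46, -1.99, -2.7, -3.68]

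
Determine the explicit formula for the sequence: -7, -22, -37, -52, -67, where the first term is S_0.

Check differences: -22 - -7 = -15
-37 - -22 = -15
Common difference d = -15.
First term a = -7.
Formula: S_i = -7 - 15*i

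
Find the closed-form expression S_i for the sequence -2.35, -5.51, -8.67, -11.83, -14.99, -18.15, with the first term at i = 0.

Check differences: -5.51 - -2.35 = -3.16
-8.67 - -5.51 = -3.16
Common difference d = -3.16.
First term a = -2.35.
Formula: S_i = -2.35 - 3.16*i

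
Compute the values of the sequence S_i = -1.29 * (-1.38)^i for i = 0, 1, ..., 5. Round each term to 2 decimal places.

This is a geometric sequence.
i=0: S_0 = -1.29 * (-1.38)^0 = -1.29
i=1: S_1 = -1.29 * (-1.38)^1 ≈ 1.78
i=2: S_2 = -1.29 * (-1.38)^2 ≈ -2.46
i=3: S_3 = -1.29 * (-1.38)^3 ≈ 3.39
i=4: S_4 = -1.29 * (-1.38)^4 ≈ -4.68
i=5: S_5 = -1.29 * (-1.38)^5 ≈ 6.46
The first 6 terms are: [-1.29, 1.78, -2.46, 3.39, -4.68, 6.46]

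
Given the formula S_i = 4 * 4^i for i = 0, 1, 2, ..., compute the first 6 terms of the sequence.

This is a geometric sequence.
i=0: S_0 = 4 * 4^0 = 4
i=1: S_1 = 4 * 4^1 = 16
i=2: S_2 = 4 * 4^2 = 64
i=3: S_3 = 4 * 4^3 = 256
i=4: S_4 = 4 * 4^4 = 1024
i=5: S_5 = 4 * 4^5 = 4096
The first 6 terms are: [4, 16, 64, 256, 1024, 4096]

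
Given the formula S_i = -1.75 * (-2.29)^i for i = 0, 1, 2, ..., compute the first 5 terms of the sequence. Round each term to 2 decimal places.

This is a geometric sequence.
i=0: S_0 = -1.75 * (-2.29)^0 = -1.75
i=1: S_1 = -1.75 * (-2.29)^1 ≈ 4.01
i=2: S_2 = -1.75 * (-2.29)^2 ≈ -9.18
i=3: S_3 = -1.75 * (-2.29)^3 ≈ 21.02
i=4: S_4 = -1.75 * (-2.29)^4 ≈ -48.13
The first 5 terms are: [-1.75, 4.01, -9.18, 21.02, -48.13]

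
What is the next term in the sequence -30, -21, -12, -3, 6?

Differences: -21 - -30 = 9
This is an arithmetic sequence with common difference d = 9.
Next term = 6 + 9 = 15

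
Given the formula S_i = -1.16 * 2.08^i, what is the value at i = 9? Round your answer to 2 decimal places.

S_9 = -1.16 * 2.08^9 ≈ -1.16 * 728.7356 ≈ -845.33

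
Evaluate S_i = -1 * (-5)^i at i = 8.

S_8 = -1 * (-5)^8 = -1 * 390625 = -390625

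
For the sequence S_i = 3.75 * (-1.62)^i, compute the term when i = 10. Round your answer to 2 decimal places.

S_10 = 3.75 * (-1.62)^10 ≈ 3.75 * 124.4945 ≈ 466.85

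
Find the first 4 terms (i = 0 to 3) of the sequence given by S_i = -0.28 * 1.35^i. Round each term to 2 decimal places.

This is a geometric sequence.
i=0: S_0 = -0.28 * 1.35^0 = -0.28
i=1: S_1 = -0.28 * 1.35^1 ≈ -0.38
i=2: S_2 = -0.28 * 1.35^2 ≈ -0.51
i=3: S_3 = -0.28 * 1.35^3 ≈ -0.69
The first 4 terms are: [-0.28, -0.38, -0.51, -0.69]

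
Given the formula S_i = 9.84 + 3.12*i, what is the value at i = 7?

S_7 = 9.84 + 3.12*7 = 9.84 + 21.84 = 31.68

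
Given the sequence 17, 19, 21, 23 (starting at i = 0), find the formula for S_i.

Check differences: 19 - 17 = 2
21 - 19 = 2
Common difference d = 2.
First term a = 17.
Formula: S_i = 17 + 2*i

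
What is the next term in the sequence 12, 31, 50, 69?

Differences: 31 - 12 = 19
This is an arithmetic sequence with common difference d = 19.
Next term = 69 + 19 = 88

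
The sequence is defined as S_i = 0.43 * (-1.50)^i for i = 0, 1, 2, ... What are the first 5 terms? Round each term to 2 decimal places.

This is a geometric sequence.
i=0: S_0 = 0.43 * (-1.5)^0 = 0.43
i=1: S_1 = 0.43 * (-1.5)^1 ≈ -0.65
i=2: S_2 = 0.43 * (-1.5)^2 ≈ 0.97
i=3: S_3 = 0.43 * (-1.5)^3 ≈ -1.45
i=4: S_4 = 0.43 * (-1.5)^4 ≈ 2.18
The first 5 terms are: [0.43, -0.65, 0.97, -1.45, 2.18]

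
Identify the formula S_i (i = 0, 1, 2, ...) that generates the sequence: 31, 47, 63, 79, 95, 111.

Check differences: 47 - 31 = 16
63 - 47 = 16
Common difference d = 16.
First term a = 31.
Formula: S_i = 31 + 16*i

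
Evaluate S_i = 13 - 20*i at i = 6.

S_6 = 13 + -20*6 = 13 + -120 = -107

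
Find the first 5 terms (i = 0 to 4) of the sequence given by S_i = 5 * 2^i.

This is a geometric sequence.
i=0: S_0 = 5 * 2^0 = 5
i=1: S_1 = 5 * 2^1 = 10
i=2: S_2 = 5 * 2^2 = 20
i=3: S_3 = 5 * 2^3 = 40
i=4: S_4 = 5 * 2^4 = 80
The first 5 terms are: [5, 10, 20, 40, 80]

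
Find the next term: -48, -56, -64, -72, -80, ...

Differences: -56 - -48 = -8
This is an arithmetic sequence with common difference d = -8.
Next term = -80 + -8 = -88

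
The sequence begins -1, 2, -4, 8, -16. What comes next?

Ratios: 2 / -1 = -2.0
This is a geometric sequence with common ratio r = -2.
Next term = -16 * -2 = 32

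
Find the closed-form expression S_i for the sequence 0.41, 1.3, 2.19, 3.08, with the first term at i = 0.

Check differences: 1.3 - 0.41 = 0.89
2.19 - 1.3 = 0.89
Common difference d = 0.89.
First term a = 0.41.
Formula: S_i = 0.41 + 0.89*i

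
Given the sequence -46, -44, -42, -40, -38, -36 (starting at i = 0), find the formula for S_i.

Check differences: -44 - -46 = 2
-42 - -44 = 2
Common difference d = 2.
First term a = -46.
Formula: S_i = -46 + 2*i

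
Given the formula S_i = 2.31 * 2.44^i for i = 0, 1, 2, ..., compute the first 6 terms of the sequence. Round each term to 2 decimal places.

This is a geometric sequence.
i=0: S_0 = 2.31 * 2.44^0 = 2.31
i=1: S_1 = 2.31 * 2.44^1 ≈ 5.64
i=2: S_2 = 2.31 * 2.44^2 ≈ 13.75
i=3: S_3 = 2.31 * 2.44^3 ≈ 33.56
i=4: S_4 = 2.31 * 2.44^4 ≈ 81.88
i=5: S_5 = 2.31 * 2.44^5 ≈ 199.78
The first 6 terms are: [2.31, 5.64, 13.75, 33.56, 81.88, 199.78]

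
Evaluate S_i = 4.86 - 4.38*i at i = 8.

S_8 = 4.86 + -4.38*8 = 4.86 + -35.04 = -30.18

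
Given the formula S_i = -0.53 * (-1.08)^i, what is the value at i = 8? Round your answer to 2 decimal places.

S_8 = -0.53 * (-1.08)^8 ≈ -0.53 * 1.8509 ≈ -0.98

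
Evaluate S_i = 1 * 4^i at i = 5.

S_5 = 1 * 4^5 = 1 * 1024 = 1024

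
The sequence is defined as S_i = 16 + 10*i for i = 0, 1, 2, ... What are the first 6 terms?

This is an arithmetic sequence.
i=0: S_0 = 16 + 10*0 = 16
i=1: S_1 = 16 + 10*1 = 26
i=2: S_2 = 16 + 10*2 = 36
i=3: S_3 = 16 + 10*3 = 46
i=4: S_4 = 16 + 10*4 = 56
i=5: S_5 = 16 + 10*5 = 66
The first 6 terms are: [16, 26, 36, 46, 56, 66]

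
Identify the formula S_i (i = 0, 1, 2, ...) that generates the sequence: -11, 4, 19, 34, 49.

Check differences: 4 - -11 = 15
19 - 4 = 15
Common difference d = 15.
First term a = -11.
Formula: S_i = -11 + 15*i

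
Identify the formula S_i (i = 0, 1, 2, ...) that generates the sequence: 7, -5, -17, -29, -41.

Check differences: -5 - 7 = -12
-17 - -5 = -12
Common difference d = -12.
First term a = 7.
Formula: S_i = 7 - 12*i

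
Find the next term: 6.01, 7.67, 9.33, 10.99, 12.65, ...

Differences: 7.67 - 6.01 = 1.66
This is an arithmetic sequence with common difference d = 1.66.
Next term = 12.65 + 1.66 = 14.31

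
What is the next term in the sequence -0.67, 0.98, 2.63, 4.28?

Differences: 0.98 - -0.67 = 1.65
This is an arithmetic sequence with common difference d = 1.65.
Next term = 4.28 + 1.65 = 5.93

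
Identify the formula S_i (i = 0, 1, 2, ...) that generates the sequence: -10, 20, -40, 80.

Check ratios: 20 / -10 = -2.0
Common ratio r = -2.
First term a = -10.
Formula: S_i = -10 * (-2)^i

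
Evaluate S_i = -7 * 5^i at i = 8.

S_8 = -7 * 5^8 = -7 * 390625 = -2734375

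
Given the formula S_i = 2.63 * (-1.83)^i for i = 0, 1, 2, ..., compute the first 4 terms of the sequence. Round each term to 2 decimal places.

This is a geometric sequence.
i=0: S_0 = 2.63 * (-1.83)^0 = 2.63
i=1: S_1 = 2.63 * (-1.83)^1 ≈ -4.81
i=2: S_2 = 2.63 * (-1.83)^2 ≈ 8.81
i=3: S_3 = 2.63 * (-1.83)^3 ≈ -16.12
The first 4 terms are: [2.63, -4.81, 8.81, -16.12]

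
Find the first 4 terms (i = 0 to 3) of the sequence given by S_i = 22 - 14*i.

This is an arithmetic sequence.
i=0: S_0 = 22 + -14*0 = 22
i=1: S_1 = 22 + -14*1 = 8
i=2: S_2 = 22 + -14*2 = -6
i=3: S_3 = 22 + -14*3 = -20
The first 4 terms are: [22, 8, -6, -20]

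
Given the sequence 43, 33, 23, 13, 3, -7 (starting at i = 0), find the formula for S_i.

Check differences: 33 - 43 = -10
23 - 33 = -10
Common difference d = -10.
First term a = 43.
Formula: S_i = 43 - 10*i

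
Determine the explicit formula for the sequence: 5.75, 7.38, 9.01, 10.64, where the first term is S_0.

Check differences: 7.38 - 5.75 = 1.63
9.01 - 7.38 = 1.63
Common difference d = 1.63.
First term a = 5.75.
Formula: S_i = 5.75 + 1.63*i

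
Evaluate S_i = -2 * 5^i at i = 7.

S_7 = -2 * 5^7 = -2 * 78125 = -156250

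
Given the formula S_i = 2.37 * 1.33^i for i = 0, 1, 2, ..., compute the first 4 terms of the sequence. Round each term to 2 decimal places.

This is a geometric sequence.
i=0: S_0 = 2.37 * 1.33^0 = 2.37
i=1: S_1 = 2.37 * 1.33^1 ≈ 3.15
i=2: S_2 = 2.37 * 1.33^2 ≈ 4.19
i=3: S_3 = 2.37 * 1.33^3 ≈ 5.58
The first 4 terms are: [2.37, 3.15, 4.19, 5.58]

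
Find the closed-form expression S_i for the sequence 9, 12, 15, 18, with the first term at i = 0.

Check differences: 12 - 9 = 3
15 - 12 = 3
Common difference d = 3.
First term a = 9.
Formula: S_i = 9 + 3*i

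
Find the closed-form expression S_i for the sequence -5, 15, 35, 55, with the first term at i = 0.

Check differences: 15 - -5 = 20
35 - 15 = 20
Common difference d = 20.
First term a = -5.
Formula: S_i = -5 + 20*i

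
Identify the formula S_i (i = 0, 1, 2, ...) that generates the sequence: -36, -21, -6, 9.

Check differences: -21 - -36 = 15
-6 - -21 = 15
Common difference d = 15.
First term a = -36.
Formula: S_i = -36 + 15*i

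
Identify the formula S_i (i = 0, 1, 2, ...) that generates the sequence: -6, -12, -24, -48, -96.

Check ratios: -12 / -6 = 2.0
Common ratio r = 2.
First term a = -6.
Formula: S_i = -6 * 2^i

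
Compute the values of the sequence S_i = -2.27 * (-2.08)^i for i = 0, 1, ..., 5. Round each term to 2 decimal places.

This is a geometric sequence.
i=0: S_0 = -2.27 * (-2.08)^0 = -2.27
i=1: S_1 = -2.27 * (-2.08)^1 ≈ 4.72
i=2: S_2 = -2.27 * (-2.08)^2 ≈ -9.82
i=3: S_3 = -2.27 * (-2.08)^3 ≈ 20.43
i=4: S_4 = -2.27 * (-2.08)^4 ≈ -42.49
i=5: S_5 = -2.27 * (-2.08)^5 ≈ 88.38
The first 6 terms are: [-2.27, 4.72, -9.82, 20.43, -42.49, 88.38]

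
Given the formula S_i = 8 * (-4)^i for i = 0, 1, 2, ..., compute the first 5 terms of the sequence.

This is a geometric sequence.
i=0: S_0 = 8 * (-4)^0 = 8
i=1: S_1 = 8 * (-4)^1 = -32
i=2: S_2 = 8 * (-4)^2 = 128
i=3: S_3 = 8 * (-4)^3 = -512
i=4: S_4 = 8 * (-4)^4 = 2048
The first 5 terms are: [8, -32, 128, -512, 2048]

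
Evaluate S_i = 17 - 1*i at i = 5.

S_5 = 17 + -1*5 = 17 + -5 = 12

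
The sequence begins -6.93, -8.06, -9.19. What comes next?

Differences: -8.06 - -6.93 = -1.13
This is an arithmetic sequence with common difference d = -1.13.
Next term = -9.19 + -1.13 = -10.32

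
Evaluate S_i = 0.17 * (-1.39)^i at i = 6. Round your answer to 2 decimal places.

S_6 = 0.17 * (-1.39)^6 ≈ 0.17 * 7.2125 ≈ 1.23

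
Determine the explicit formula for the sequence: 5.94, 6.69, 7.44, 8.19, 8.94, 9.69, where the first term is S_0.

Check differences: 6.69 - 5.94 = 0.75
7.44 - 6.69 = 0.75
Common difference d = 0.75.
First term a = 5.94.
Formula: S_i = 5.94 + 0.75*i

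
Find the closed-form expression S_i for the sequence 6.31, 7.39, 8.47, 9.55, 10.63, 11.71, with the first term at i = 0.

Check differences: 7.39 - 6.31 = 1.08
8.47 - 7.39 = 1.08
Common difference d = 1.08.
First term a = 6.31.
Formula: S_i = 6.31 + 1.08*i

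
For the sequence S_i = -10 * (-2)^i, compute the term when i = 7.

S_7 = -10 * (-2)^7 = -10 * -128 = 1280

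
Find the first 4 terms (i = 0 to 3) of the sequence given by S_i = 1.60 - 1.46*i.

This is an arithmetic sequence.
i=0: S_0 = 1.6 + -1.46*0 = 1.6
i=1: S_1 = 1.6 + -1.46*1 = 0.14
i=2: S_2 = 1.6 + -1.46*2 = -1.32
i=3: S_3 = 1.6 + -1.46*3 = -2.78
The first 4 terms are: [1.6, 0.14, -1.32, -2.78]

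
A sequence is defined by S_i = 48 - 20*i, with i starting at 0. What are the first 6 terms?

This is an arithmetic sequence.
i=0: S_0 = 48 + -20*0 = 48
i=1: S_1 = 48 + -20*1 = 28
i=2: S_2 = 48 + -20*2 = 8
i=3: S_3 = 48 + -20*3 = -12
i=4: S_4 = 48 + -20*4 = -32
i=5: S_5 = 48 + -20*5 = -52
The first 6 terms are: [48, 28, 8, -12, -32, -52]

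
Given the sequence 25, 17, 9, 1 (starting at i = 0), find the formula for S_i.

Check differences: 17 - 25 = -8
9 - 17 = -8
Common difference d = -8.
First term a = 25.
Formula: S_i = 25 - 8*i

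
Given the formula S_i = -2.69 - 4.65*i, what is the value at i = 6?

S_6 = -2.69 + -4.65*6 = -2.69 + -27.9 = -30.59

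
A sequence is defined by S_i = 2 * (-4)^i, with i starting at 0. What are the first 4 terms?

This is a geometric sequence.
i=0: S_0 = 2 * (-4)^0 = 2
i=1: S_1 = 2 * (-4)^1 = -8
i=2: S_2 = 2 * (-4)^2 = 32
i=3: S_3 = 2 * (-4)^3 = -128
The first 4 terms are: [2, -8, 32, -128]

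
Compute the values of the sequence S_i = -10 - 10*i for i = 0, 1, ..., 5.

This is an arithmetic sequence.
i=0: S_0 = -10 + -10*0 = -10
i=1: S_1 = -10 + -10*1 = -20
i=2: S_2 = -10 + -10*2 = -30
i=3: S_3 = -10 + -10*3 = -40
i=4: S_4 = -10 + -10*4 = -50
i=5: S_5 = -10 + -10*5 = -60
The first 6 terms are: [-10, -20, -30, -40, -50, -60]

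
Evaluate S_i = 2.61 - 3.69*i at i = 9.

S_9 = 2.61 + -3.69*9 = 2.61 + -33.21 = -30.6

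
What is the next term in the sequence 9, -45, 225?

Ratios: -45 / 9 = -5.0
This is a geometric sequence with common ratio r = -5.
Next term = 225 * -5 = -1125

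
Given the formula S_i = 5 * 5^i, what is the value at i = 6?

S_6 = 5 * 5^6 = 5 * 15625 = 78125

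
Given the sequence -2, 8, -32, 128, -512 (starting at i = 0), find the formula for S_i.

Check ratios: 8 / -2 = -4.0
Common ratio r = -4.
First term a = -2.
Formula: S_i = -2 * (-4)^i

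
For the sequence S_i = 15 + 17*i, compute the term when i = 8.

S_8 = 15 + 17*8 = 15 + 136 = 151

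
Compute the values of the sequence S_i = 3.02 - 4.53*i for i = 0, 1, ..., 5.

This is an arithmetic sequence.
i=0: S_0 = 3.02 + -4.53*0 = 3.02
i=1: S_1 = 3.02 + -4.53*1 = -1.51
i=2: S_2 = 3.02 + -4.53*2 = -6.04
i=3: S_3 = 3.02 + -4.53*3 = -10.57
i=4: S_4 = 3.02 + -4.53*4 = -15.1
i=5: S_5 = 3.02 + -4.53*5 = -19.63
The first 6 terms are: [3.02, -1.51, -6.04, -10.57, -15.1, -19.63]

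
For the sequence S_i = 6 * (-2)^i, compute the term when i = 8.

S_8 = 6 * (-2)^8 = 6 * 256 = 1536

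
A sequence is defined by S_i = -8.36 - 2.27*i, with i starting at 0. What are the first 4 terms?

This is an arithmetic sequence.
i=0: S_0 = -8.36 + -2.27*0 = -8.36
i=1: S_1 = -8.36 + -2.27*1 = -10.63
i=2: S_2 = -8.36 + -2.27*2 = -12.9
i=3: S_3 = -8.36 + -2.27*3 = -15.17
The first 4 terms are: [-8.36, -10.63, -12.9, -15.17]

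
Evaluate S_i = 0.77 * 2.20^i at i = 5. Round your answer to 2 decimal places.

S_5 = 0.77 * 2.2^5 ≈ 0.77 * 51.5363 ≈ 39.68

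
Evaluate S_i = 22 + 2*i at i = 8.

S_8 = 22 + 2*8 = 22 + 16 = 38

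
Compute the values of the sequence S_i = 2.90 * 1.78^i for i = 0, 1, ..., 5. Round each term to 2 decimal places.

This is a geometric sequence.
i=0: S_0 = 2.9 * 1.78^0 = 2.9
i=1: S_1 = 2.9 * 1.78^1 ≈ 5.16
i=2: S_2 = 2.9 * 1.78^2 ≈ 9.19
i=3: S_3 = 2.9 * 1.78^3 ≈ 16.36
i=4: S_4 = 2.9 * 1.78^4 ≈ 29.11
i=5: S_5 = 2.9 * 1.78^5 ≈ 51.82
The first 6 terms are: [2.9, 5.16, 9.19, 16.36, 29.11, 51.82]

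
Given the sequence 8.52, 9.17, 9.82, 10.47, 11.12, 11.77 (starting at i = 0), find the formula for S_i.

Check differences: 9.17 - 8.52 = 0.65
9.82 - 9.17 = 0.65
Common difference d = 0.65.
First term a = 8.52.
Formula: S_i = 8.52 + 0.65*i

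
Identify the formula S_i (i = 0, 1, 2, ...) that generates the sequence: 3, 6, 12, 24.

Check ratios: 6 / 3 = 2.0
Common ratio r = 2.
First term a = 3.
Formula: S_i = 3 * 2^i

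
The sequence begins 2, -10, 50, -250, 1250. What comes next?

Ratios: -10 / 2 = -5.0
This is a geometric sequence with common ratio r = -5.
Next term = 1250 * -5 = -6250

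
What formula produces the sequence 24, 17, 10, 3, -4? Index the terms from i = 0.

Check differences: 17 - 24 = -7
10 - 17 = -7
Common difference d = -7.
First term a = 24.
Formula: S_i = 24 - 7*i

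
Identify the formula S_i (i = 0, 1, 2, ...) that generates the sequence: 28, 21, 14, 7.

Check differences: 21 - 28 = -7
14 - 21 = -7
Common difference d = -7.
First term a = 28.
Formula: S_i = 28 - 7*i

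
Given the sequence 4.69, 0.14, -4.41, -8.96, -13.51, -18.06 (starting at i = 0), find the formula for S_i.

Check differences: 0.14 - 4.69 = -4.55
-4.41 - 0.14 = -4.55
Common difference d = -4.55.
First term a = 4.69.
Formula: S_i = 4.69 - 4.55*i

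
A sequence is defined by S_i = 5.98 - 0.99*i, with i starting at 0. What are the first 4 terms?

This is an arithmetic sequence.
i=0: S_0 = 5.98 + -0.99*0 = 5.98
i=1: S_1 = 5.98 + -0.99*1 = 4.99
i=2: S_2 = 5.98 + -0.99*2 = 4.0
i=3: S_3 = 5.98 + -0.99*3 = 3.01
The first 4 terms are: [5.98, 4.99, 4.0, 3.01]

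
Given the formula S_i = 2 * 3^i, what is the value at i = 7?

S_7 = 2 * 3^7 = 2 * 2187 = 4374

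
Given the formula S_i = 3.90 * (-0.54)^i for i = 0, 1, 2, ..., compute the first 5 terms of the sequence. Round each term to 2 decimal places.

This is a geometric sequence.
i=0: S_0 = 3.9 * (-0.54)^0 = 3.9
i=1: S_1 = 3.9 * (-0.54)^1 ≈ -2.11
i=2: S_2 = 3.9 * (-0.54)^2 ≈ 1.14
i=3: S_3 = 3.9 * (-0.54)^3 ≈ -0.61
i=4: S_4 = 3.9 * (-0.54)^4 ≈ 0.33
The first 5 terms are: [3.9, -2.11, 1.14, -0.61, 0.33]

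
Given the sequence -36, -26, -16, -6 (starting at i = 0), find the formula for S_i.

Check differences: -26 - -36 = 10
-16 - -26 = 10
Common difference d = 10.
First term a = -36.
Formula: S_i = -36 + 10*i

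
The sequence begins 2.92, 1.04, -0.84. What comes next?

Differences: 1.04 - 2.92 = -1.88
This is an arithmetic sequence with common difference d = -1.88.
Next term = -0.84 + -1.88 = -2.72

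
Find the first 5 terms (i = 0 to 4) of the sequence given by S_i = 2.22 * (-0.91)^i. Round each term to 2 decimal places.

This is a geometric sequence.
i=0: S_0 = 2.22 * (-0.91)^0 = 2.22
i=1: S_1 = 2.22 * (-0.91)^1 ≈ -2.02
i=2: S_2 = 2.22 * (-0.91)^2 ≈ 1.84
i=3: S_3 = 2.22 * (-0.91)^3 ≈ -1.67
i=4: S_4 = 2.22 * (-0.91)^4 ≈ 1.52
The first 5 terms are: [2.22, -2.02, 1.84, -1.67, 1.52]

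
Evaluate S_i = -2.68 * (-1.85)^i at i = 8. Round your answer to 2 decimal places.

S_8 = -2.68 * (-1.85)^8 ≈ -2.68 * 137.2062 ≈ -367.71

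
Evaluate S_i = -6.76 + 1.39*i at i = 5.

S_5 = -6.76 + 1.39*5 = -6.76 + 6.95 = 0.19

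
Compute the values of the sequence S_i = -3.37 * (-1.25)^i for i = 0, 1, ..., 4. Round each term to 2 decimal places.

This is a geometric sequence.
i=0: S_0 = -3.37 * (-1.25)^0 = -3.37
i=1: S_1 = -3.37 * (-1.25)^1 ≈ 4.21
i=2: S_2 = -3.37 * (-1.25)^2 ≈ -5.27
i=3: S_3 = -3.37 * (-1.25)^3 ≈ 6.58
i=4: S_4 = -3.37 * (-1.25)^4 ≈ -8.23
The first 5 terms are: [-3.37, 4.21, -5.27, 6.58, -8.23]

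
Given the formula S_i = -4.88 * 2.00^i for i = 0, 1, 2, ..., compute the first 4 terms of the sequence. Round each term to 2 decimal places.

This is a geometric sequence.
i=0: S_0 = -4.88 * 2.0^0 = -4.88
i=1: S_1 = -4.88 * 2.0^1 = -9.76
i=2: S_2 = -4.88 * 2.0^2 = -19.52
i=3: S_3 = -4.88 * 2.0^3 = -39.04
The first 4 terms are: [-4.88, -9.76, -19.52, -39.04]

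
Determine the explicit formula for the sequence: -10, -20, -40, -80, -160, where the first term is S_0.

Check ratios: -20 / -10 = 2.0
Common ratio r = 2.
First term a = -10.
Formula: S_i = -10 * 2^i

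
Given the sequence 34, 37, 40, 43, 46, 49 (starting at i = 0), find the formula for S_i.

Check differences: 37 - 34 = 3
40 - 37 = 3
Common difference d = 3.
First term a = 34.
Formula: S_i = 34 + 3*i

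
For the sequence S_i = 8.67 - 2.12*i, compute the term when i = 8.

S_8 = 8.67 + -2.12*8 = 8.67 + -16.96 = -8.29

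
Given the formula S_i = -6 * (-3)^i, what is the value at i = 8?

S_8 = -6 * (-3)^8 = -6 * 6561 = -39366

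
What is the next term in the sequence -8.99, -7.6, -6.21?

Differences: -7.6 - -8.99 = 1.39
This is an arithmetic sequence with common difference d = 1.39.
Next term = -6.21 + 1.39 = -4.82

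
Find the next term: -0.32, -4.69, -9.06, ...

Differences: -4.69 - -0.32 = -4.37
This is an arithmetic sequence with common difference d = -4.37.
Next term = -9.06 + -4.37 = -13.43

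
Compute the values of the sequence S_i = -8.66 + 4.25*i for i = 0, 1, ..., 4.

This is an arithmetic sequence.
i=0: S_0 = -8.66 + 4.25*0 = -8.66
i=1: S_1 = -8.66 + 4.25*1 = -4.41
i=2: S_2 = -8.66 + 4.25*2 = -0.16
i=3: S_3 = -8.66 + 4.25*3 = 4.09
i=4: S_4 = -8.66 + 4.25*4 = 8.34
The first 5 terms are: [-8.66, -4.41, -0.16, 4.09, 8.34]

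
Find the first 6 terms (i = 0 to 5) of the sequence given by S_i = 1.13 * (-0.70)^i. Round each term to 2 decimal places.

This is a geometric sequence.
i=0: S_0 = 1.13 * (-0.7)^0 = 1.13
i=1: S_1 = 1.13 * (-0.7)^1 ≈ -0.79
i=2: S_2 = 1.13 * (-0.7)^2 ≈ 0.55
i=3: S_3 = 1.13 * (-0.7)^3 ≈ -0.39
i=4: S_4 = 1.13 * (-0.7)^4 ≈ 0.27
i=5: S_5 = 1.13 * (-0.7)^5 ≈ -0.19
The first 6 terms are: [1.13, -0.79, 0.55, -0.39, 0.27, -0.19]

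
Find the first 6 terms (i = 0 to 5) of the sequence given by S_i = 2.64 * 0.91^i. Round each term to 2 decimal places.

This is a geometric sequence.
i=0: S_0 = 2.64 * 0.91^0 = 2.64
i=1: S_1 = 2.64 * 0.91^1 ≈ 2.4
i=2: S_2 = 2.64 * 0.91^2 ≈ 2.19
i=3: S_3 = 2.64 * 0.91^3 ≈ 1.99
i=4: S_4 = 2.64 * 0.91^4 ≈ 1.81
i=5: S_5 = 2.64 * 0.91^5 ≈ 1.65
The first 6 terms are: [2.64, 2.4, 2.19, 1.99, 1.81, 1.65]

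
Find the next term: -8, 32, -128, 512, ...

Ratios: 32 / -8 = -4.0
This is a geometric sequence with common ratio r = -4.
Next term = 512 * -4 = -2048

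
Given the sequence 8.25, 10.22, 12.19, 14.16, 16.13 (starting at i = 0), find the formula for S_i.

Check differences: 10.22 - 8.25 = 1.97
12.19 - 10.22 = 1.97
Common difference d = 1.97.
First term a = 8.25.
Formula: S_i = 8.25 + 1.97*i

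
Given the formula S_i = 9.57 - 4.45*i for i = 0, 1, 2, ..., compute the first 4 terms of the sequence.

This is an arithmetic sequence.
i=0: S_0 = 9.57 + -4.45*0 = 9.57
i=1: S_1 = 9.57 + -4.45*1 = 5.12
i=2: S_2 = 9.57 + -4.45*2 = 0.67
i=3: S_3 = 9.57 + -4.45*3 = -3.78
The first 4 terms are: [9.57, 5.12, 0.67, -3.78]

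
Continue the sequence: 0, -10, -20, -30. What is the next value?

Differences: -10 - 0 = -10
This is an arithmetic sequence with common difference d = -10.
Next term = -30 + -10 = -40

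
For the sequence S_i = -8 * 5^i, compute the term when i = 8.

S_8 = -8 * 5^8 = -8 * 390625 = -3125000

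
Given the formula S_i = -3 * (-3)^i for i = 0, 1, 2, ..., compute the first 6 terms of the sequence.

This is a geometric sequence.
i=0: S_0 = -3 * (-3)^0 = -3
i=1: S_1 = -3 * (-3)^1 = 9
i=2: S_2 = -3 * (-3)^2 = -27
i=3: S_3 = -3 * (-3)^3 = 81
i=4: S_4 = -3 * (-3)^4 = -243
i=5: S_5 = -3 * (-3)^5 = 729
The first 6 terms are: [-3, 9, -27, 81, -243, 729]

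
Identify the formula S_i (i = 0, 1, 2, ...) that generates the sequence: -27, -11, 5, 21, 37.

Check differences: -11 - -27 = 16
5 - -11 = 16
Common difference d = 16.
First term a = -27.
Formula: S_i = -27 + 16*i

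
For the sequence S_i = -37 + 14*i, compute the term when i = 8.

S_8 = -37 + 14*8 = -37 + 112 = 75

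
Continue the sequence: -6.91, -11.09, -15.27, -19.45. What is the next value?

Differences: -11.09 - -6.91 = -4.18
This is an arithmetic sequence with common difference d = -4.18.
Next term = -19.45 + -4.18 = -23.63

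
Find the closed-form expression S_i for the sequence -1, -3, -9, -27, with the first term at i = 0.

Check ratios: -3 / -1 = 3.0
Common ratio r = 3.
First term a = -1.
Formula: S_i = -1 * 3^i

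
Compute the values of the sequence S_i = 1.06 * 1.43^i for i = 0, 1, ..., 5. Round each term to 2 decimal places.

This is a geometric sequence.
i=0: S_0 = 1.06 * 1.43^0 = 1.06
i=1: S_1 = 1.06 * 1.43^1 ≈ 1.52
i=2: S_2 = 1.06 * 1.43^2 ≈ 2.17
i=3: S_3 = 1.06 * 1.43^3 ≈ 3.1
i=4: S_4 = 1.06 * 1.43^4 ≈ 4.43
i=5: S_5 = 1.06 * 1.43^5 ≈ 6.34
The first 6 terms are: [1.06, 1.52, 2.17, 3.1, 4.43, 6.34]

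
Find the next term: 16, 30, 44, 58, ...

Differences: 30 - 16 = 14
This is an arithmetic sequence with common difference d = 14.
Next term = 58 + 14 = 72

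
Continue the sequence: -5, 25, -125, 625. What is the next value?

Ratios: 25 / -5 = -5.0
This is a geometric sequence with common ratio r = -5.
Next term = 625 * -5 = -3125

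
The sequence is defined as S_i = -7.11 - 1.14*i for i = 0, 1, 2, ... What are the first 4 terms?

This is an arithmetic sequence.
i=0: S_0 = -7.11 + -1.14*0 = -7.11
i=1: S_1 = -7.11 + -1.14*1 = -8.25
i=2: S_2 = -7.11 + -1.14*2 = -9.39
i=3: S_3 = -7.11 + -1.14*3 = -10.53
The first 4 terms are: [-7.11, -8.25, -9.39, -10.53]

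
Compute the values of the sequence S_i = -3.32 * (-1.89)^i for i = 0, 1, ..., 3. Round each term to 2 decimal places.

This is a geometric sequence.
i=0: S_0 = -3.32 * (-1.89)^0 = -3.32
i=1: S_1 = -3.32 * (-1.89)^1 ≈ 6.27
i=2: S_2 = -3.32 * (-1.89)^2 ≈ -11.86
i=3: S_3 = -3.32 * (-1.89)^3 ≈ 22.41
The first 4 terms are: [-3.32, 6.27, -11.86, 22.41]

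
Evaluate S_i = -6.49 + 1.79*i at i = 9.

S_9 = -6.49 + 1.79*9 = -6.49 + 16.11 = 9.62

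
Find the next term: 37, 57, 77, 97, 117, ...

Differences: 57 - 37 = 20
This is an arithmetic sequence with common difference d = 20.
Next term = 117 + 20 = 137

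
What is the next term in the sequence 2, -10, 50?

Ratios: -10 / 2 = -5.0
This is a geometric sequence with common ratio r = -5.
Next term = 50 * -5 = -250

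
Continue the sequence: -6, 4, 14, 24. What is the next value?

Differences: 4 - -6 = 10
This is an arithmetic sequence with common difference d = 10.
Next term = 24 + 10 = 34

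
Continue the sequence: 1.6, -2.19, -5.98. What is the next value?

Differences: -2.19 - 1.6 = -3.79
This is an arithmetic sequence with common difference d = -3.79.
Next term = -5.98 + -3.79 = -9.77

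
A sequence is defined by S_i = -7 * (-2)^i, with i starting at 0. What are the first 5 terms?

This is a geometric sequence.
i=0: S_0 = -7 * (-2)^0 = -7
i=1: S_1 = -7 * (-2)^1 = 14
i=2: S_2 = -7 * (-2)^2 = -28
i=3: S_3 = -7 * (-2)^3 = 56
i=4: S_4 = -7 * (-2)^4 = -112
The first 5 terms are: [-7, 14, -28, 56, -112]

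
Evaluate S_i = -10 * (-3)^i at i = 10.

S_10 = -10 * (-3)^10 = -10 * 59049 = -590490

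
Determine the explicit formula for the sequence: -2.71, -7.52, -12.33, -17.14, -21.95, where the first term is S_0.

Check differences: -7.52 - -2.71 = -4.81
-12.33 - -7.52 = -4.81
Common difference d = -4.81.
First term a = -2.71.
Formula: S_i = -2.71 - 4.81*i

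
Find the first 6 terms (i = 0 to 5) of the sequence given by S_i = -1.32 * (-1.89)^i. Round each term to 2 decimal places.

This is a geometric sequence.
i=0: S_0 = -1.32 * (-1.89)^0 = -1.32
i=1: S_1 = -1.32 * (-1.89)^1 ≈ 2.49
i=2: S_2 = -1.32 * (-1.89)^2 ≈ -4.72
i=3: S_3 = -1.32 * (-1.89)^3 ≈ 8.91
i=4: S_4 = -1.32 * (-1.89)^4 ≈ -16.84
i=5: S_5 = -1.32 * (-1.89)^5 ≈ 31.83
The first 6 terms are: [-1.32, 2.49, -4.72, 8.91, -16.84, 31.83]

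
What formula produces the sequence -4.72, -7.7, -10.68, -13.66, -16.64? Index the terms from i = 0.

Check differences: -7.7 - -4.72 = -2.98
-10.68 - -7.7 = -2.98
Common difference d = -2.98.
First term a = -4.72.
Formula: S_i = -4.72 - 2.98*i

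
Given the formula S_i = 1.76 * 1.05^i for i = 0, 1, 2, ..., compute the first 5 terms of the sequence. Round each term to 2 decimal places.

This is a geometric sequence.
i=0: S_0 = 1.76 * 1.05^0 = 1.76
i=1: S_1 = 1.76 * 1.05^1 ≈ 1.85
i=2: S_2 = 1.76 * 1.05^2 ≈ 1.94
i=3: S_3 = 1.76 * 1.05^3 ≈ 2.04
i=4: S_4 = 1.76 * 1.05^4 ≈ 2.14
The first 5 terms are: [1.76, 1.85, 1.94, 2.04, 2.14]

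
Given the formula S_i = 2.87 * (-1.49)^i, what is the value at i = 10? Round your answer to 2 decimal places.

S_10 = 2.87 * (-1.49)^10 ≈ 2.87 * 53.934 ≈ 154.79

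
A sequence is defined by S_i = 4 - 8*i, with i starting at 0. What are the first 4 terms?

This is an arithmetic sequence.
i=0: S_0 = 4 + -8*0 = 4
i=1: S_1 = 4 + -8*1 = -4
i=2: S_2 = 4 + -8*2 = -12
i=3: S_3 = 4 + -8*3 = -20
The first 4 terms are: [4, -4, -12, -20]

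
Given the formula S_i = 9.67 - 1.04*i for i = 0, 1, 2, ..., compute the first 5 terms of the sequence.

This is an arithmetic sequence.
i=0: S_0 = 9.67 + -1.04*0 = 9.67
i=1: S_1 = 9.67 + -1.04*1 = 8.63
i=2: S_2 = 9.67 + -1.04*2 = 7.59
i=3: S_3 = 9.67 + -1.04*3 = 6.55
i=4: S_4 = 9.67 + -1.04*4 = 5.51
The first 5 terms are: [9.67, 8.63, 7.59, 6.55, 5.51]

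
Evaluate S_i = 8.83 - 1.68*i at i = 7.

S_7 = 8.83 + -1.68*7 = 8.83 + -11.76 = -2.93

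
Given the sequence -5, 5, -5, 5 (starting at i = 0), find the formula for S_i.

Check ratios: 5 / -5 = -1.0
Common ratio r = -1.
First term a = -5.
Formula: S_i = -5 * (-1)^i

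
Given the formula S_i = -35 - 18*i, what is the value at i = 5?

S_5 = -35 + -18*5 = -35 + -90 = -125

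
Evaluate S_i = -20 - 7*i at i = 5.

S_5 = -20 + -7*5 = -20 + -35 = -55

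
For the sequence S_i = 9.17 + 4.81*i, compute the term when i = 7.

S_7 = 9.17 + 4.81*7 = 9.17 + 33.67 = 42.84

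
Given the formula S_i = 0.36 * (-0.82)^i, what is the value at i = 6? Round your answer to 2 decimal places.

S_6 = 0.36 * (-0.82)^6 ≈ 0.36 * 0.304 ≈ 0.11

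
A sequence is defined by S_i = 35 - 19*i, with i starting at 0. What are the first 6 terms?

This is an arithmetic sequence.
i=0: S_0 = 35 + -19*0 = 35
i=1: S_1 = 35 + -19*1 = 16
i=2: S_2 = 35 + -19*2 = -3
i=3: S_3 = 35 + -19*3 = -22
i=4: S_4 = 35 + -19*4 = -41
i=5: S_5 = 35 + -19*5 = -60
The first 6 terms are: [35, 16, -3, -22, -41, -60]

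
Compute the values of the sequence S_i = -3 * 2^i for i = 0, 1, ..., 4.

This is a geometric sequence.
i=0: S_0 = -3 * 2^0 = -3
i=1: S_1 = -3 * 2^1 = -6
i=2: S_2 = -3 * 2^2 = -12
i=3: S_3 = -3 * 2^3 = -24
i=4: S_4 = -3 * 2^4 = -48
The first 5 terms are: [-3, -6, -12, -24, -48]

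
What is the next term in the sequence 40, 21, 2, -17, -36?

Differences: 21 - 40 = -19
This is an arithmetic sequence with common difference d = -19.
Next term = -36 + -19 = -55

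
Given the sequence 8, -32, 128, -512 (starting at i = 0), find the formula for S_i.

Check ratios: -32 / 8 = -4.0
Common ratio r = -4.
First term a = 8.
Formula: S_i = 8 * (-4)^i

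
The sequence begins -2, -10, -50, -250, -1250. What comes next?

Ratios: -10 / -2 = 5.0
This is a geometric sequence with common ratio r = 5.
Next term = -1250 * 5 = -6250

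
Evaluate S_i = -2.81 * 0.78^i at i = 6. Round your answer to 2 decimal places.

S_6 = -2.81 * 0.78^6 ≈ -2.81 * 0.2252 ≈ -0.63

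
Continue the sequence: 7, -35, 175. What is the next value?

Ratios: -35 / 7 = -5.0
This is a geometric sequence with common ratio r = -5.
Next term = 175 * -5 = -875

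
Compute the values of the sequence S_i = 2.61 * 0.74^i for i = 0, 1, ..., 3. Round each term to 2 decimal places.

This is a geometric sequence.
i=0: S_0 = 2.61 * 0.74^0 = 2.61
i=1: S_1 = 2.61 * 0.74^1 ≈ 1.93
i=2: S_2 = 2.61 * 0.74^2 ≈ 1.43
i=3: S_3 = 2.61 * 0.74^3 ≈ 1.06
The first 4 terms are: [2.61, 1.93, 1.43, 1.06]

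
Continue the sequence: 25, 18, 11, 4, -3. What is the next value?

Differences: 18 - 25 = -7
This is an arithmetic sequence with common difference d = -7.
Next term = -3 + -7 = -10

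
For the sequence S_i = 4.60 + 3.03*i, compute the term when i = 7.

S_7 = 4.6 + 3.03*7 = 4.6 + 21.21 = 25.81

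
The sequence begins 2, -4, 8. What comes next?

Ratios: -4 / 2 = -2.0
This is a geometric sequence with common ratio r = -2.
Next term = 8 * -2 = -16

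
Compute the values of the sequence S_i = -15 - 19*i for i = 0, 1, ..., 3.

This is an arithmetic sequence.
i=0: S_0 = -15 + -19*0 = -15
i=1: S_1 = -15 + -19*1 = -34
i=2: S_2 = -15 + -19*2 = -53
i=3: S_3 = -15 + -19*3 = -72
The first 4 terms are: [-15, -34, -53, -72]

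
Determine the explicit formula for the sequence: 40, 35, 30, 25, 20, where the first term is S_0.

Check differences: 35 - 40 = -5
30 - 35 = -5
Common difference d = -5.
First term a = 40.
Formula: S_i = 40 - 5*i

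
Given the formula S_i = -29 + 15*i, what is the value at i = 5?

S_5 = -29 + 15*5 = -29 + 75 = 46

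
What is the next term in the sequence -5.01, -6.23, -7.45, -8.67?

Differences: -6.23 - -5.01 = -1.22
This is an arithmetic sequence with common difference d = -1.22.
Next term = -8.67 + -1.22 = -9.89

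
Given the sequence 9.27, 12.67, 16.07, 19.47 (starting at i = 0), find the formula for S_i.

Check differences: 12.67 - 9.27 = 3.4
16.07 - 12.67 = 3.4
Common difference d = 3.4.
First term a = 9.27.
Formula: S_i = 9.27 + 3.40*i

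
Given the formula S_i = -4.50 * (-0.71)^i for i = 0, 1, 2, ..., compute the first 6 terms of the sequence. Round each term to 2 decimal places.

This is a geometric sequence.
i=0: S_0 = -4.5 * (-0.71)^0 = -4.5
i=1: S_1 = -4.5 * (-0.71)^1 ≈ 3.2
i=2: S_2 = -4.5 * (-0.71)^2 ≈ -2.27
i=3: S_3 = -4.5 * (-0.71)^3 ≈ 1.61
i=4: S_4 = -4.5 * (-0.71)^4 ≈ -1.14
i=5: S_5 = -4.5 * (-0.71)^5 ≈ 0.81
The first 6 terms are: [-4.5, 3.2, -2.27, 1.61, -1.14, 0.81]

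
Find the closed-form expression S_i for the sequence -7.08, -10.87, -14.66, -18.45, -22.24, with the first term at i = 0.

Check differences: -10.87 - -7.08 = -3.79
-14.66 - -10.87 = -3.79
Common difference d = -3.79.
First term a = -7.08.
Formula: S_i = -7.08 - 3.79*i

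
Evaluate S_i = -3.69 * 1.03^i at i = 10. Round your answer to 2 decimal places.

S_10 = -3.69 * 1.03^10 ≈ -3.69 * 1.3439 ≈ -4.96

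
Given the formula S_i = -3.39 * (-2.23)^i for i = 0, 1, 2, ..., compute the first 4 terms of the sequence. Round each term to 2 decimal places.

This is a geometric sequence.
i=0: S_0 = -3.39 * (-2.23)^0 = -3.39
i=1: S_1 = -3.39 * (-2.23)^1 ≈ 7.56
i=2: S_2 = -3.39 * (-2.23)^2 ≈ -16.86
i=3: S_3 = -3.39 * (-2.23)^3 ≈ 37.59
The first 4 terms are: [-3.39, 7.56, -16.86, 37.59]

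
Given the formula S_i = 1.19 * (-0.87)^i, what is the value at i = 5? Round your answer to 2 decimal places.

S_5 = 1.19 * (-0.87)^5 ≈ 1.19 * -0.4984 ≈ -0.59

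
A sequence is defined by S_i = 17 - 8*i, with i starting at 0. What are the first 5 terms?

This is an arithmetic sequence.
i=0: S_0 = 17 + -8*0 = 17
i=1: S_1 = 17 + -8*1 = 9
i=2: S_2 = 17 + -8*2 = 1
i=3: S_3 = 17 + -8*3 = -7
i=4: S_4 = 17 + -8*4 = -15
The first 5 terms are: [17, 9, 1, -7, -15]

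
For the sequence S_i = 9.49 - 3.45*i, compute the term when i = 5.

S_5 = 9.49 + -3.45*5 = 9.49 + -17.25 = -7.76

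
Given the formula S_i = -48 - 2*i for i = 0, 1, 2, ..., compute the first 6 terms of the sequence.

This is an arithmetic sequence.
i=0: S_0 = -48 + -2*0 = -48
i=1: S_1 = -48 + -2*1 = -50
i=2: S_2 = -48 + -2*2 = -52
i=3: S_3 = -48 + -2*3 = -54
i=4: S_4 = -48 + -2*4 = -56
i=5: S_5 = -48 + -2*5 = -58
The first 6 terms are: [-48, -50, -52, -54, -56, -58]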